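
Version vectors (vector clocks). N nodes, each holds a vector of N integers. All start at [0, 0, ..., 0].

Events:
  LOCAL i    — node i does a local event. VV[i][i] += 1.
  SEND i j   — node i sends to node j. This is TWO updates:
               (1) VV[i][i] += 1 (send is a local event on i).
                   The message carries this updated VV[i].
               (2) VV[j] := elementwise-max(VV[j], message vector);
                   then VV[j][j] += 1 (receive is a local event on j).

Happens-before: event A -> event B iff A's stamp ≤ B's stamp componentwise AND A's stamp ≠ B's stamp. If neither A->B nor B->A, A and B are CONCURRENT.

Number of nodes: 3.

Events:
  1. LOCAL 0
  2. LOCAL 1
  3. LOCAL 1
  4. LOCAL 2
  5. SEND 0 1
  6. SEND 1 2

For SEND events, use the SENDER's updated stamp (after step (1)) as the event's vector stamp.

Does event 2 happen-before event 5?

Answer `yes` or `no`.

Initial: VV[0]=[0, 0, 0]
Initial: VV[1]=[0, 0, 0]
Initial: VV[2]=[0, 0, 0]
Event 1: LOCAL 0: VV[0][0]++ -> VV[0]=[1, 0, 0]
Event 2: LOCAL 1: VV[1][1]++ -> VV[1]=[0, 1, 0]
Event 3: LOCAL 1: VV[1][1]++ -> VV[1]=[0, 2, 0]
Event 4: LOCAL 2: VV[2][2]++ -> VV[2]=[0, 0, 1]
Event 5: SEND 0->1: VV[0][0]++ -> VV[0]=[2, 0, 0], msg_vec=[2, 0, 0]; VV[1]=max(VV[1],msg_vec) then VV[1][1]++ -> VV[1]=[2, 3, 0]
Event 6: SEND 1->2: VV[1][1]++ -> VV[1]=[2, 4, 0], msg_vec=[2, 4, 0]; VV[2]=max(VV[2],msg_vec) then VV[2][2]++ -> VV[2]=[2, 4, 2]
Event 2 stamp: [0, 1, 0]
Event 5 stamp: [2, 0, 0]
[0, 1, 0] <= [2, 0, 0]? False. Equal? False. Happens-before: False

Answer: no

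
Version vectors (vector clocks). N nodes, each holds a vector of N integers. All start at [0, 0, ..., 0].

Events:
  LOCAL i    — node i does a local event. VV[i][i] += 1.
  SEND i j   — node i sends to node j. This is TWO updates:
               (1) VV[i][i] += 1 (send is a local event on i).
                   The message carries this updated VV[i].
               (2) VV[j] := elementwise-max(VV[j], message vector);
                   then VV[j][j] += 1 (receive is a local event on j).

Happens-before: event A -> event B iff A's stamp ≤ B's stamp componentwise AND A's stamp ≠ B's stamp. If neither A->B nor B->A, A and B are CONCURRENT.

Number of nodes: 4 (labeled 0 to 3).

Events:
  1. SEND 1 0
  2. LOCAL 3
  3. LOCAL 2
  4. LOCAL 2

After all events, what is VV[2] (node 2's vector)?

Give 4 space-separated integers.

Initial: VV[0]=[0, 0, 0, 0]
Initial: VV[1]=[0, 0, 0, 0]
Initial: VV[2]=[0, 0, 0, 0]
Initial: VV[3]=[0, 0, 0, 0]
Event 1: SEND 1->0: VV[1][1]++ -> VV[1]=[0, 1, 0, 0], msg_vec=[0, 1, 0, 0]; VV[0]=max(VV[0],msg_vec) then VV[0][0]++ -> VV[0]=[1, 1, 0, 0]
Event 2: LOCAL 3: VV[3][3]++ -> VV[3]=[0, 0, 0, 1]
Event 3: LOCAL 2: VV[2][2]++ -> VV[2]=[0, 0, 1, 0]
Event 4: LOCAL 2: VV[2][2]++ -> VV[2]=[0, 0, 2, 0]
Final vectors: VV[0]=[1, 1, 0, 0]; VV[1]=[0, 1, 0, 0]; VV[2]=[0, 0, 2, 0]; VV[3]=[0, 0, 0, 1]

Answer: 0 0 2 0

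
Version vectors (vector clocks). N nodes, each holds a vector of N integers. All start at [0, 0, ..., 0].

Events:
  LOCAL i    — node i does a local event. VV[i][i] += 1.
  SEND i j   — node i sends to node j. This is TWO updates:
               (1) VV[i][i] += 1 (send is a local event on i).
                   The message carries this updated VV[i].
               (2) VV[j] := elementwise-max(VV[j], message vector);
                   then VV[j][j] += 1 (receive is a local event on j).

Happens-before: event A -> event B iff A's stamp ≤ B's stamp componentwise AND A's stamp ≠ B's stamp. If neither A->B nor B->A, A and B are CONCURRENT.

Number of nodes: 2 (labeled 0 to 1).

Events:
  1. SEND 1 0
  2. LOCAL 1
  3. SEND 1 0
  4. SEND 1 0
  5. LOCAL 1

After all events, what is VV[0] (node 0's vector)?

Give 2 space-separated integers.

Initial: VV[0]=[0, 0]
Initial: VV[1]=[0, 0]
Event 1: SEND 1->0: VV[1][1]++ -> VV[1]=[0, 1], msg_vec=[0, 1]; VV[0]=max(VV[0],msg_vec) then VV[0][0]++ -> VV[0]=[1, 1]
Event 2: LOCAL 1: VV[1][1]++ -> VV[1]=[0, 2]
Event 3: SEND 1->0: VV[1][1]++ -> VV[1]=[0, 3], msg_vec=[0, 3]; VV[0]=max(VV[0],msg_vec) then VV[0][0]++ -> VV[0]=[2, 3]
Event 4: SEND 1->0: VV[1][1]++ -> VV[1]=[0, 4], msg_vec=[0, 4]; VV[0]=max(VV[0],msg_vec) then VV[0][0]++ -> VV[0]=[3, 4]
Event 5: LOCAL 1: VV[1][1]++ -> VV[1]=[0, 5]
Final vectors: VV[0]=[3, 4]; VV[1]=[0, 5]

Answer: 3 4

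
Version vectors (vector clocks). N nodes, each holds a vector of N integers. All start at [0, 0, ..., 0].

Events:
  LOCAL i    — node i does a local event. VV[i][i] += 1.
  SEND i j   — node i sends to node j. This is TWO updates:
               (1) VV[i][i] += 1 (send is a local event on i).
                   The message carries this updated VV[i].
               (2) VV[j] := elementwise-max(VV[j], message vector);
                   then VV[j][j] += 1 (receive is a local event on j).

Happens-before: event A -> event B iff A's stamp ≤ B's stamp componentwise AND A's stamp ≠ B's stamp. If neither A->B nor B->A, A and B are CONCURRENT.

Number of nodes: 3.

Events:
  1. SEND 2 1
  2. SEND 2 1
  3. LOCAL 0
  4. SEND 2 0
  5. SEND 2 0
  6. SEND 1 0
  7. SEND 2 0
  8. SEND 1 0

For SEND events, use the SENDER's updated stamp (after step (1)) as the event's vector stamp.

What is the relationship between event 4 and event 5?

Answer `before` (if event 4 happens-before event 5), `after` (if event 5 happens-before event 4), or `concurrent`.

Answer: before

Derivation:
Initial: VV[0]=[0, 0, 0]
Initial: VV[1]=[0, 0, 0]
Initial: VV[2]=[0, 0, 0]
Event 1: SEND 2->1: VV[2][2]++ -> VV[2]=[0, 0, 1], msg_vec=[0, 0, 1]; VV[1]=max(VV[1],msg_vec) then VV[1][1]++ -> VV[1]=[0, 1, 1]
Event 2: SEND 2->1: VV[2][2]++ -> VV[2]=[0, 0, 2], msg_vec=[0, 0, 2]; VV[1]=max(VV[1],msg_vec) then VV[1][1]++ -> VV[1]=[0, 2, 2]
Event 3: LOCAL 0: VV[0][0]++ -> VV[0]=[1, 0, 0]
Event 4: SEND 2->0: VV[2][2]++ -> VV[2]=[0, 0, 3], msg_vec=[0, 0, 3]; VV[0]=max(VV[0],msg_vec) then VV[0][0]++ -> VV[0]=[2, 0, 3]
Event 5: SEND 2->0: VV[2][2]++ -> VV[2]=[0, 0, 4], msg_vec=[0, 0, 4]; VV[0]=max(VV[0],msg_vec) then VV[0][0]++ -> VV[0]=[3, 0, 4]
Event 6: SEND 1->0: VV[1][1]++ -> VV[1]=[0, 3, 2], msg_vec=[0, 3, 2]; VV[0]=max(VV[0],msg_vec) then VV[0][0]++ -> VV[0]=[4, 3, 4]
Event 7: SEND 2->0: VV[2][2]++ -> VV[2]=[0, 0, 5], msg_vec=[0, 0, 5]; VV[0]=max(VV[0],msg_vec) then VV[0][0]++ -> VV[0]=[5, 3, 5]
Event 8: SEND 1->0: VV[1][1]++ -> VV[1]=[0, 4, 2], msg_vec=[0, 4, 2]; VV[0]=max(VV[0],msg_vec) then VV[0][0]++ -> VV[0]=[6, 4, 5]
Event 4 stamp: [0, 0, 3]
Event 5 stamp: [0, 0, 4]
[0, 0, 3] <= [0, 0, 4]? True
[0, 0, 4] <= [0, 0, 3]? False
Relation: before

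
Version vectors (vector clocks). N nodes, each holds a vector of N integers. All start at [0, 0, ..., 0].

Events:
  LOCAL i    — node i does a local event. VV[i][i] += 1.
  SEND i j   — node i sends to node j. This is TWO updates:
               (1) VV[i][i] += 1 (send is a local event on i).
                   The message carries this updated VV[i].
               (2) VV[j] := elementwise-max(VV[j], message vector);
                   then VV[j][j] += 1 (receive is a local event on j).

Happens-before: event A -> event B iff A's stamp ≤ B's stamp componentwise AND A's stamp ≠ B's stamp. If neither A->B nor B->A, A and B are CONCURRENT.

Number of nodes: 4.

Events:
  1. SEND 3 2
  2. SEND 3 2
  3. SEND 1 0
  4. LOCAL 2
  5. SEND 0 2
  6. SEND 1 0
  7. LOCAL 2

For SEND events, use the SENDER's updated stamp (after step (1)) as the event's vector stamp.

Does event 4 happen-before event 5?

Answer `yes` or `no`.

Answer: no

Derivation:
Initial: VV[0]=[0, 0, 0, 0]
Initial: VV[1]=[0, 0, 0, 0]
Initial: VV[2]=[0, 0, 0, 0]
Initial: VV[3]=[0, 0, 0, 0]
Event 1: SEND 3->2: VV[3][3]++ -> VV[3]=[0, 0, 0, 1], msg_vec=[0, 0, 0, 1]; VV[2]=max(VV[2],msg_vec) then VV[2][2]++ -> VV[2]=[0, 0, 1, 1]
Event 2: SEND 3->2: VV[3][3]++ -> VV[3]=[0, 0, 0, 2], msg_vec=[0, 0, 0, 2]; VV[2]=max(VV[2],msg_vec) then VV[2][2]++ -> VV[2]=[0, 0, 2, 2]
Event 3: SEND 1->0: VV[1][1]++ -> VV[1]=[0, 1, 0, 0], msg_vec=[0, 1, 0, 0]; VV[0]=max(VV[0],msg_vec) then VV[0][0]++ -> VV[0]=[1, 1, 0, 0]
Event 4: LOCAL 2: VV[2][2]++ -> VV[2]=[0, 0, 3, 2]
Event 5: SEND 0->2: VV[0][0]++ -> VV[0]=[2, 1, 0, 0], msg_vec=[2, 1, 0, 0]; VV[2]=max(VV[2],msg_vec) then VV[2][2]++ -> VV[2]=[2, 1, 4, 2]
Event 6: SEND 1->0: VV[1][1]++ -> VV[1]=[0, 2, 0, 0], msg_vec=[0, 2, 0, 0]; VV[0]=max(VV[0],msg_vec) then VV[0][0]++ -> VV[0]=[3, 2, 0, 0]
Event 7: LOCAL 2: VV[2][2]++ -> VV[2]=[2, 1, 5, 2]
Event 4 stamp: [0, 0, 3, 2]
Event 5 stamp: [2, 1, 0, 0]
[0, 0, 3, 2] <= [2, 1, 0, 0]? False. Equal? False. Happens-before: False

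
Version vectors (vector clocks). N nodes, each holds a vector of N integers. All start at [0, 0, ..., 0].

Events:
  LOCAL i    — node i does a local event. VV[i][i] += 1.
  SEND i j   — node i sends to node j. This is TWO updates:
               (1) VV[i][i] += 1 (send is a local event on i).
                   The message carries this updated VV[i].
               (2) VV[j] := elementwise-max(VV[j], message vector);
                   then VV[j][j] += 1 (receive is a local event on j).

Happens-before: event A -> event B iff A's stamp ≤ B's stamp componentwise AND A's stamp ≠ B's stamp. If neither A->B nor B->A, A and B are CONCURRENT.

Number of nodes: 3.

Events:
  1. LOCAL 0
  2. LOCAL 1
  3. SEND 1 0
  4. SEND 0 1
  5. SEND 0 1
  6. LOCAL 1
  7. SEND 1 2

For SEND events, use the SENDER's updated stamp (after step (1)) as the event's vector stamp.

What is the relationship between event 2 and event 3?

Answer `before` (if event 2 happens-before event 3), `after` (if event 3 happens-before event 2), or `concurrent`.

Initial: VV[0]=[0, 0, 0]
Initial: VV[1]=[0, 0, 0]
Initial: VV[2]=[0, 0, 0]
Event 1: LOCAL 0: VV[0][0]++ -> VV[0]=[1, 0, 0]
Event 2: LOCAL 1: VV[1][1]++ -> VV[1]=[0, 1, 0]
Event 3: SEND 1->0: VV[1][1]++ -> VV[1]=[0, 2, 0], msg_vec=[0, 2, 0]; VV[0]=max(VV[0],msg_vec) then VV[0][0]++ -> VV[0]=[2, 2, 0]
Event 4: SEND 0->1: VV[0][0]++ -> VV[0]=[3, 2, 0], msg_vec=[3, 2, 0]; VV[1]=max(VV[1],msg_vec) then VV[1][1]++ -> VV[1]=[3, 3, 0]
Event 5: SEND 0->1: VV[0][0]++ -> VV[0]=[4, 2, 0], msg_vec=[4, 2, 0]; VV[1]=max(VV[1],msg_vec) then VV[1][1]++ -> VV[1]=[4, 4, 0]
Event 6: LOCAL 1: VV[1][1]++ -> VV[1]=[4, 5, 0]
Event 7: SEND 1->2: VV[1][1]++ -> VV[1]=[4, 6, 0], msg_vec=[4, 6, 0]; VV[2]=max(VV[2],msg_vec) then VV[2][2]++ -> VV[2]=[4, 6, 1]
Event 2 stamp: [0, 1, 0]
Event 3 stamp: [0, 2, 0]
[0, 1, 0] <= [0, 2, 0]? True
[0, 2, 0] <= [0, 1, 0]? False
Relation: before

Answer: before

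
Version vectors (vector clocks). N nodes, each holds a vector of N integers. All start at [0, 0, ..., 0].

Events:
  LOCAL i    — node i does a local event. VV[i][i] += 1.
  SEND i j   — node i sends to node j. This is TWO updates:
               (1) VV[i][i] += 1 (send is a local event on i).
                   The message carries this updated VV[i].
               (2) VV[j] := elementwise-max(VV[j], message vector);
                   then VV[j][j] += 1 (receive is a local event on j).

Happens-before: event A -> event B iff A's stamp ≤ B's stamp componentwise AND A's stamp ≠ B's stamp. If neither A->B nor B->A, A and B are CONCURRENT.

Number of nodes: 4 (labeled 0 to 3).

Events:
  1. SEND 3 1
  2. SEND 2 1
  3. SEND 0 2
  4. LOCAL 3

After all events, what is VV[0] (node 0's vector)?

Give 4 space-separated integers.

Answer: 1 0 0 0

Derivation:
Initial: VV[0]=[0, 0, 0, 0]
Initial: VV[1]=[0, 0, 0, 0]
Initial: VV[2]=[0, 0, 0, 0]
Initial: VV[3]=[0, 0, 0, 0]
Event 1: SEND 3->1: VV[3][3]++ -> VV[3]=[0, 0, 0, 1], msg_vec=[0, 0, 0, 1]; VV[1]=max(VV[1],msg_vec) then VV[1][1]++ -> VV[1]=[0, 1, 0, 1]
Event 2: SEND 2->1: VV[2][2]++ -> VV[2]=[0, 0, 1, 0], msg_vec=[0, 0, 1, 0]; VV[1]=max(VV[1],msg_vec) then VV[1][1]++ -> VV[1]=[0, 2, 1, 1]
Event 3: SEND 0->2: VV[0][0]++ -> VV[0]=[1, 0, 0, 0], msg_vec=[1, 0, 0, 0]; VV[2]=max(VV[2],msg_vec) then VV[2][2]++ -> VV[2]=[1, 0, 2, 0]
Event 4: LOCAL 3: VV[3][3]++ -> VV[3]=[0, 0, 0, 2]
Final vectors: VV[0]=[1, 0, 0, 0]; VV[1]=[0, 2, 1, 1]; VV[2]=[1, 0, 2, 0]; VV[3]=[0, 0, 0, 2]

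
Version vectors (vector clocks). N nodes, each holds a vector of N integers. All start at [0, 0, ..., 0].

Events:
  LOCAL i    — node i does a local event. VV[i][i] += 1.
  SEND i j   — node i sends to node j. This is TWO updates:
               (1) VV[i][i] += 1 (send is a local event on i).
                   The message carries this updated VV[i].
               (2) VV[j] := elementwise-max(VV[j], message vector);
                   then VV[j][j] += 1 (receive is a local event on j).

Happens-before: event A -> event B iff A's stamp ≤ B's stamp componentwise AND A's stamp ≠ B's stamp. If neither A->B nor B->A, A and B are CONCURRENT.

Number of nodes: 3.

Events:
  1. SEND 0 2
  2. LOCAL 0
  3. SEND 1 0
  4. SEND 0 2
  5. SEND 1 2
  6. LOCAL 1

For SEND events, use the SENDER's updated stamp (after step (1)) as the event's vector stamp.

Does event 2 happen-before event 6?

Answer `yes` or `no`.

Initial: VV[0]=[0, 0, 0]
Initial: VV[1]=[0, 0, 0]
Initial: VV[2]=[0, 0, 0]
Event 1: SEND 0->2: VV[0][0]++ -> VV[0]=[1, 0, 0], msg_vec=[1, 0, 0]; VV[2]=max(VV[2],msg_vec) then VV[2][2]++ -> VV[2]=[1, 0, 1]
Event 2: LOCAL 0: VV[0][0]++ -> VV[0]=[2, 0, 0]
Event 3: SEND 1->0: VV[1][1]++ -> VV[1]=[0, 1, 0], msg_vec=[0, 1, 0]; VV[0]=max(VV[0],msg_vec) then VV[0][0]++ -> VV[0]=[3, 1, 0]
Event 4: SEND 0->2: VV[0][0]++ -> VV[0]=[4, 1, 0], msg_vec=[4, 1, 0]; VV[2]=max(VV[2],msg_vec) then VV[2][2]++ -> VV[2]=[4, 1, 2]
Event 5: SEND 1->2: VV[1][1]++ -> VV[1]=[0, 2, 0], msg_vec=[0, 2, 0]; VV[2]=max(VV[2],msg_vec) then VV[2][2]++ -> VV[2]=[4, 2, 3]
Event 6: LOCAL 1: VV[1][1]++ -> VV[1]=[0, 3, 0]
Event 2 stamp: [2, 0, 0]
Event 6 stamp: [0, 3, 0]
[2, 0, 0] <= [0, 3, 0]? False. Equal? False. Happens-before: False

Answer: no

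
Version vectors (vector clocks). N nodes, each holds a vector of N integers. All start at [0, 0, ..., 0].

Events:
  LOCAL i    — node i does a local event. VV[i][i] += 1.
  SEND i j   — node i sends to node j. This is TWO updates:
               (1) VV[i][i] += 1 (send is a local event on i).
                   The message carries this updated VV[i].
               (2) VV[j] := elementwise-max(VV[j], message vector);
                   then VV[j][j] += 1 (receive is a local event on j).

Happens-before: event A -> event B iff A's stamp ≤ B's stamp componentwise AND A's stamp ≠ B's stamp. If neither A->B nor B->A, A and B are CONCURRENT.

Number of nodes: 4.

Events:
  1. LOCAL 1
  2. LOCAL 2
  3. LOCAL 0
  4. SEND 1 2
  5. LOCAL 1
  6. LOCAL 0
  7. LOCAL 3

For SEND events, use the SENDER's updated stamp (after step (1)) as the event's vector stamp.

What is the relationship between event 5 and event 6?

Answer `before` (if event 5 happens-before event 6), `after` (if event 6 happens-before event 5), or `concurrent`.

Answer: concurrent

Derivation:
Initial: VV[0]=[0, 0, 0, 0]
Initial: VV[1]=[0, 0, 0, 0]
Initial: VV[2]=[0, 0, 0, 0]
Initial: VV[3]=[0, 0, 0, 0]
Event 1: LOCAL 1: VV[1][1]++ -> VV[1]=[0, 1, 0, 0]
Event 2: LOCAL 2: VV[2][2]++ -> VV[2]=[0, 0, 1, 0]
Event 3: LOCAL 0: VV[0][0]++ -> VV[0]=[1, 0, 0, 0]
Event 4: SEND 1->2: VV[1][1]++ -> VV[1]=[0, 2, 0, 0], msg_vec=[0, 2, 0, 0]; VV[2]=max(VV[2],msg_vec) then VV[2][2]++ -> VV[2]=[0, 2, 2, 0]
Event 5: LOCAL 1: VV[1][1]++ -> VV[1]=[0, 3, 0, 0]
Event 6: LOCAL 0: VV[0][0]++ -> VV[0]=[2, 0, 0, 0]
Event 7: LOCAL 3: VV[3][3]++ -> VV[3]=[0, 0, 0, 1]
Event 5 stamp: [0, 3, 0, 0]
Event 6 stamp: [2, 0, 0, 0]
[0, 3, 0, 0] <= [2, 0, 0, 0]? False
[2, 0, 0, 0] <= [0, 3, 0, 0]? False
Relation: concurrent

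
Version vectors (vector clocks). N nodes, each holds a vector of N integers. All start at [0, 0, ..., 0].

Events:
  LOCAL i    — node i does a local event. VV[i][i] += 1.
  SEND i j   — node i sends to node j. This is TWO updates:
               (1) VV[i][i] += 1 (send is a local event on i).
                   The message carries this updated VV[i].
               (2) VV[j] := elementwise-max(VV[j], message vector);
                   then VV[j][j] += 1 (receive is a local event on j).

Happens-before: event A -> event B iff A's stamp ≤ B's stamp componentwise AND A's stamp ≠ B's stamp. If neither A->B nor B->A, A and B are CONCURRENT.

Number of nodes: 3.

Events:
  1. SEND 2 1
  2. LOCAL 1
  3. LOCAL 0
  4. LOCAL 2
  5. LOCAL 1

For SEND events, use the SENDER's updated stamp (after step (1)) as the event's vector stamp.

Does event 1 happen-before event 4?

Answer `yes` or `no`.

Initial: VV[0]=[0, 0, 0]
Initial: VV[1]=[0, 0, 0]
Initial: VV[2]=[0, 0, 0]
Event 1: SEND 2->1: VV[2][2]++ -> VV[2]=[0, 0, 1], msg_vec=[0, 0, 1]; VV[1]=max(VV[1],msg_vec) then VV[1][1]++ -> VV[1]=[0, 1, 1]
Event 2: LOCAL 1: VV[1][1]++ -> VV[1]=[0, 2, 1]
Event 3: LOCAL 0: VV[0][0]++ -> VV[0]=[1, 0, 0]
Event 4: LOCAL 2: VV[2][2]++ -> VV[2]=[0, 0, 2]
Event 5: LOCAL 1: VV[1][1]++ -> VV[1]=[0, 3, 1]
Event 1 stamp: [0, 0, 1]
Event 4 stamp: [0, 0, 2]
[0, 0, 1] <= [0, 0, 2]? True. Equal? False. Happens-before: True

Answer: yes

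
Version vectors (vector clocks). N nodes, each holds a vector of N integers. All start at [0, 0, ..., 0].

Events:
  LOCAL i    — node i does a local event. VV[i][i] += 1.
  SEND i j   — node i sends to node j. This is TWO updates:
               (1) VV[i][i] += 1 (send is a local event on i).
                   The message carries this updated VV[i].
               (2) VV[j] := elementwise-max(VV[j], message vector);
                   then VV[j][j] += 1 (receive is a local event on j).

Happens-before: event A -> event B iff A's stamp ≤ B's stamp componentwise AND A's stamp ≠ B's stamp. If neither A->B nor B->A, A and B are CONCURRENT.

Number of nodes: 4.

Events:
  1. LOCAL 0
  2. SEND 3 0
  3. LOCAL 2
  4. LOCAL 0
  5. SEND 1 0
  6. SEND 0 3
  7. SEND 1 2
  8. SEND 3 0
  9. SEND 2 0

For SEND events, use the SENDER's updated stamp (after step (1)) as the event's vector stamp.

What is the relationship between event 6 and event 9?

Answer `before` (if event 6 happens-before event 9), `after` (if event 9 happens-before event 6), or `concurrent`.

Initial: VV[0]=[0, 0, 0, 0]
Initial: VV[1]=[0, 0, 0, 0]
Initial: VV[2]=[0, 0, 0, 0]
Initial: VV[3]=[0, 0, 0, 0]
Event 1: LOCAL 0: VV[0][0]++ -> VV[0]=[1, 0, 0, 0]
Event 2: SEND 3->0: VV[3][3]++ -> VV[3]=[0, 0, 0, 1], msg_vec=[0, 0, 0, 1]; VV[0]=max(VV[0],msg_vec) then VV[0][0]++ -> VV[0]=[2, 0, 0, 1]
Event 3: LOCAL 2: VV[2][2]++ -> VV[2]=[0, 0, 1, 0]
Event 4: LOCAL 0: VV[0][0]++ -> VV[0]=[3, 0, 0, 1]
Event 5: SEND 1->0: VV[1][1]++ -> VV[1]=[0, 1, 0, 0], msg_vec=[0, 1, 0, 0]; VV[0]=max(VV[0],msg_vec) then VV[0][0]++ -> VV[0]=[4, 1, 0, 1]
Event 6: SEND 0->3: VV[0][0]++ -> VV[0]=[5, 1, 0, 1], msg_vec=[5, 1, 0, 1]; VV[3]=max(VV[3],msg_vec) then VV[3][3]++ -> VV[3]=[5, 1, 0, 2]
Event 7: SEND 1->2: VV[1][1]++ -> VV[1]=[0, 2, 0, 0], msg_vec=[0, 2, 0, 0]; VV[2]=max(VV[2],msg_vec) then VV[2][2]++ -> VV[2]=[0, 2, 2, 0]
Event 8: SEND 3->0: VV[3][3]++ -> VV[3]=[5, 1, 0, 3], msg_vec=[5, 1, 0, 3]; VV[0]=max(VV[0],msg_vec) then VV[0][0]++ -> VV[0]=[6, 1, 0, 3]
Event 9: SEND 2->0: VV[2][2]++ -> VV[2]=[0, 2, 3, 0], msg_vec=[0, 2, 3, 0]; VV[0]=max(VV[0],msg_vec) then VV[0][0]++ -> VV[0]=[7, 2, 3, 3]
Event 6 stamp: [5, 1, 0, 1]
Event 9 stamp: [0, 2, 3, 0]
[5, 1, 0, 1] <= [0, 2, 3, 0]? False
[0, 2, 3, 0] <= [5, 1, 0, 1]? False
Relation: concurrent

Answer: concurrent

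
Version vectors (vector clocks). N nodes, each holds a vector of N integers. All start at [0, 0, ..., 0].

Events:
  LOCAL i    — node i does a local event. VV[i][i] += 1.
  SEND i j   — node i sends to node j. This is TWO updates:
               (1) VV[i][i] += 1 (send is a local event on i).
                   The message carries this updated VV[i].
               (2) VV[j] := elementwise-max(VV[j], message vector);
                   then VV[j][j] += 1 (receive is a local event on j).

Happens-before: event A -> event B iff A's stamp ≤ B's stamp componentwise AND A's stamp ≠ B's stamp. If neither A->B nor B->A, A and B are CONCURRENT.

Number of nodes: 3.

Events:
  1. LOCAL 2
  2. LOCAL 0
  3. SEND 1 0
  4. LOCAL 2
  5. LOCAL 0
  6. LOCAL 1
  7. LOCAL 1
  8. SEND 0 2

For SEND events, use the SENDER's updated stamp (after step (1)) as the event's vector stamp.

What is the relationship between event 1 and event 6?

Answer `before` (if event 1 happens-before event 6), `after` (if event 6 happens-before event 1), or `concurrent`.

Initial: VV[0]=[0, 0, 0]
Initial: VV[1]=[0, 0, 0]
Initial: VV[2]=[0, 0, 0]
Event 1: LOCAL 2: VV[2][2]++ -> VV[2]=[0, 0, 1]
Event 2: LOCAL 0: VV[0][0]++ -> VV[0]=[1, 0, 0]
Event 3: SEND 1->0: VV[1][1]++ -> VV[1]=[0, 1, 0], msg_vec=[0, 1, 0]; VV[0]=max(VV[0],msg_vec) then VV[0][0]++ -> VV[0]=[2, 1, 0]
Event 4: LOCAL 2: VV[2][2]++ -> VV[2]=[0, 0, 2]
Event 5: LOCAL 0: VV[0][0]++ -> VV[0]=[3, 1, 0]
Event 6: LOCAL 1: VV[1][1]++ -> VV[1]=[0, 2, 0]
Event 7: LOCAL 1: VV[1][1]++ -> VV[1]=[0, 3, 0]
Event 8: SEND 0->2: VV[0][0]++ -> VV[0]=[4, 1, 0], msg_vec=[4, 1, 0]; VV[2]=max(VV[2],msg_vec) then VV[2][2]++ -> VV[2]=[4, 1, 3]
Event 1 stamp: [0, 0, 1]
Event 6 stamp: [0, 2, 0]
[0, 0, 1] <= [0, 2, 0]? False
[0, 2, 0] <= [0, 0, 1]? False
Relation: concurrent

Answer: concurrent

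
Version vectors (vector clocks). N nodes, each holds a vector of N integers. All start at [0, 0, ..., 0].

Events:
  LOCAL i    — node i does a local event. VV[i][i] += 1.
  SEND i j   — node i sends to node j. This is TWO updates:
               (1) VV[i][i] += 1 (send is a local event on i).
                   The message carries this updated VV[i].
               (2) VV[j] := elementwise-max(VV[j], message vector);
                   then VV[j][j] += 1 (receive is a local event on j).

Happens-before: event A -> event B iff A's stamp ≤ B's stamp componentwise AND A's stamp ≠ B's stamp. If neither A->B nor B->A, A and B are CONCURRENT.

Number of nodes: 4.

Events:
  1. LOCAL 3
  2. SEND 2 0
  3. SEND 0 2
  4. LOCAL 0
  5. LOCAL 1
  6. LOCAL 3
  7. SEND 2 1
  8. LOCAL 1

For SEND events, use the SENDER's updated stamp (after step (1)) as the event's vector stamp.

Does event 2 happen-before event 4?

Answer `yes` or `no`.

Initial: VV[0]=[0, 0, 0, 0]
Initial: VV[1]=[0, 0, 0, 0]
Initial: VV[2]=[0, 0, 0, 0]
Initial: VV[3]=[0, 0, 0, 0]
Event 1: LOCAL 3: VV[3][3]++ -> VV[3]=[0, 0, 0, 1]
Event 2: SEND 2->0: VV[2][2]++ -> VV[2]=[0, 0, 1, 0], msg_vec=[0, 0, 1, 0]; VV[0]=max(VV[0],msg_vec) then VV[0][0]++ -> VV[0]=[1, 0, 1, 0]
Event 3: SEND 0->2: VV[0][0]++ -> VV[0]=[2, 0, 1, 0], msg_vec=[2, 0, 1, 0]; VV[2]=max(VV[2],msg_vec) then VV[2][2]++ -> VV[2]=[2, 0, 2, 0]
Event 4: LOCAL 0: VV[0][0]++ -> VV[0]=[3, 0, 1, 0]
Event 5: LOCAL 1: VV[1][1]++ -> VV[1]=[0, 1, 0, 0]
Event 6: LOCAL 3: VV[3][3]++ -> VV[3]=[0, 0, 0, 2]
Event 7: SEND 2->1: VV[2][2]++ -> VV[2]=[2, 0, 3, 0], msg_vec=[2, 0, 3, 0]; VV[1]=max(VV[1],msg_vec) then VV[1][1]++ -> VV[1]=[2, 2, 3, 0]
Event 8: LOCAL 1: VV[1][1]++ -> VV[1]=[2, 3, 3, 0]
Event 2 stamp: [0, 0, 1, 0]
Event 4 stamp: [3, 0, 1, 0]
[0, 0, 1, 0] <= [3, 0, 1, 0]? True. Equal? False. Happens-before: True

Answer: yes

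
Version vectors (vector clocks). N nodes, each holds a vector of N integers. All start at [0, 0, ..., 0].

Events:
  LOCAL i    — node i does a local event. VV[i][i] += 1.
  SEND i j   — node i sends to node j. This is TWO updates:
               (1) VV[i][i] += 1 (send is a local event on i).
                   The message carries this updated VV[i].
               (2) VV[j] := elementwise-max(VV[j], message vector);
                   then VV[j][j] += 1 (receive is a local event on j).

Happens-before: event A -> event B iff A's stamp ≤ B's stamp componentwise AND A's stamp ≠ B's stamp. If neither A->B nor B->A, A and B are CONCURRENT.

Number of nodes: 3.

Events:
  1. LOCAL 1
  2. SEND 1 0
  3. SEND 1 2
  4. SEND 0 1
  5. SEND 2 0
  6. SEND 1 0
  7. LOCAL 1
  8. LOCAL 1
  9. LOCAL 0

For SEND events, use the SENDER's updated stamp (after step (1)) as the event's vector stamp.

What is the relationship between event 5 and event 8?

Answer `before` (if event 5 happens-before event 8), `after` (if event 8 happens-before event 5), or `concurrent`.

Answer: concurrent

Derivation:
Initial: VV[0]=[0, 0, 0]
Initial: VV[1]=[0, 0, 0]
Initial: VV[2]=[0, 0, 0]
Event 1: LOCAL 1: VV[1][1]++ -> VV[1]=[0, 1, 0]
Event 2: SEND 1->0: VV[1][1]++ -> VV[1]=[0, 2, 0], msg_vec=[0, 2, 0]; VV[0]=max(VV[0],msg_vec) then VV[0][0]++ -> VV[0]=[1, 2, 0]
Event 3: SEND 1->2: VV[1][1]++ -> VV[1]=[0, 3, 0], msg_vec=[0, 3, 0]; VV[2]=max(VV[2],msg_vec) then VV[2][2]++ -> VV[2]=[0, 3, 1]
Event 4: SEND 0->1: VV[0][0]++ -> VV[0]=[2, 2, 0], msg_vec=[2, 2, 0]; VV[1]=max(VV[1],msg_vec) then VV[1][1]++ -> VV[1]=[2, 4, 0]
Event 5: SEND 2->0: VV[2][2]++ -> VV[2]=[0, 3, 2], msg_vec=[0, 3, 2]; VV[0]=max(VV[0],msg_vec) then VV[0][0]++ -> VV[0]=[3, 3, 2]
Event 6: SEND 1->0: VV[1][1]++ -> VV[1]=[2, 5, 0], msg_vec=[2, 5, 0]; VV[0]=max(VV[0],msg_vec) then VV[0][0]++ -> VV[0]=[4, 5, 2]
Event 7: LOCAL 1: VV[1][1]++ -> VV[1]=[2, 6, 0]
Event 8: LOCAL 1: VV[1][1]++ -> VV[1]=[2, 7, 0]
Event 9: LOCAL 0: VV[0][0]++ -> VV[0]=[5, 5, 2]
Event 5 stamp: [0, 3, 2]
Event 8 stamp: [2, 7, 0]
[0, 3, 2] <= [2, 7, 0]? False
[2, 7, 0] <= [0, 3, 2]? False
Relation: concurrent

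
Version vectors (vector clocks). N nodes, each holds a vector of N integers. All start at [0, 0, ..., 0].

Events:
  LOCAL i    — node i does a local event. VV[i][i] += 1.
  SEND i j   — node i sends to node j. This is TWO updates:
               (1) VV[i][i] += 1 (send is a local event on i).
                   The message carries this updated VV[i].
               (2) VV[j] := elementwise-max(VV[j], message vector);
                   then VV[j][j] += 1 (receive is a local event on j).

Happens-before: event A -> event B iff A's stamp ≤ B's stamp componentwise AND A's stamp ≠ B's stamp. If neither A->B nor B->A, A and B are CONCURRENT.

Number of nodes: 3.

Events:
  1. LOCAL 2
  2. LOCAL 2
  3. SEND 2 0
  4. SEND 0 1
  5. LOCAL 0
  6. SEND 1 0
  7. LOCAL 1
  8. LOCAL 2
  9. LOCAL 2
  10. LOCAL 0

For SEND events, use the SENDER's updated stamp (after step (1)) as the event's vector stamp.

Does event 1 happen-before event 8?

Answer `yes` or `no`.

Answer: yes

Derivation:
Initial: VV[0]=[0, 0, 0]
Initial: VV[1]=[0, 0, 0]
Initial: VV[2]=[0, 0, 0]
Event 1: LOCAL 2: VV[2][2]++ -> VV[2]=[0, 0, 1]
Event 2: LOCAL 2: VV[2][2]++ -> VV[2]=[0, 0, 2]
Event 3: SEND 2->0: VV[2][2]++ -> VV[2]=[0, 0, 3], msg_vec=[0, 0, 3]; VV[0]=max(VV[0],msg_vec) then VV[0][0]++ -> VV[0]=[1, 0, 3]
Event 4: SEND 0->1: VV[0][0]++ -> VV[0]=[2, 0, 3], msg_vec=[2, 0, 3]; VV[1]=max(VV[1],msg_vec) then VV[1][1]++ -> VV[1]=[2, 1, 3]
Event 5: LOCAL 0: VV[0][0]++ -> VV[0]=[3, 0, 3]
Event 6: SEND 1->0: VV[1][1]++ -> VV[1]=[2, 2, 3], msg_vec=[2, 2, 3]; VV[0]=max(VV[0],msg_vec) then VV[0][0]++ -> VV[0]=[4, 2, 3]
Event 7: LOCAL 1: VV[1][1]++ -> VV[1]=[2, 3, 3]
Event 8: LOCAL 2: VV[2][2]++ -> VV[2]=[0, 0, 4]
Event 9: LOCAL 2: VV[2][2]++ -> VV[2]=[0, 0, 5]
Event 10: LOCAL 0: VV[0][0]++ -> VV[0]=[5, 2, 3]
Event 1 stamp: [0, 0, 1]
Event 8 stamp: [0, 0, 4]
[0, 0, 1] <= [0, 0, 4]? True. Equal? False. Happens-before: True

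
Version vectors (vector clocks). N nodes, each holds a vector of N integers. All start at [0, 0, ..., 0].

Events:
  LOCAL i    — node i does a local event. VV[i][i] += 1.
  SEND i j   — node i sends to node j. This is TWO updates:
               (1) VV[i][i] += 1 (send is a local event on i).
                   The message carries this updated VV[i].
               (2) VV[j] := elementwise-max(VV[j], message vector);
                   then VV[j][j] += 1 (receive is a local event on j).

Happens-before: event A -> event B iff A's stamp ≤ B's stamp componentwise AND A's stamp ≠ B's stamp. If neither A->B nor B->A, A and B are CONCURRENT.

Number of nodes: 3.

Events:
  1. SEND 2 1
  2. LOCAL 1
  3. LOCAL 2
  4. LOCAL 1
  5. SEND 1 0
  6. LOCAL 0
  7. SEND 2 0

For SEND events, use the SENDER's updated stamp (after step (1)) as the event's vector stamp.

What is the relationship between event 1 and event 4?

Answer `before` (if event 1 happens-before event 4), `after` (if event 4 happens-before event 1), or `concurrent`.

Answer: before

Derivation:
Initial: VV[0]=[0, 0, 0]
Initial: VV[1]=[0, 0, 0]
Initial: VV[2]=[0, 0, 0]
Event 1: SEND 2->1: VV[2][2]++ -> VV[2]=[0, 0, 1], msg_vec=[0, 0, 1]; VV[1]=max(VV[1],msg_vec) then VV[1][1]++ -> VV[1]=[0, 1, 1]
Event 2: LOCAL 1: VV[1][1]++ -> VV[1]=[0, 2, 1]
Event 3: LOCAL 2: VV[2][2]++ -> VV[2]=[0, 0, 2]
Event 4: LOCAL 1: VV[1][1]++ -> VV[1]=[0, 3, 1]
Event 5: SEND 1->0: VV[1][1]++ -> VV[1]=[0, 4, 1], msg_vec=[0, 4, 1]; VV[0]=max(VV[0],msg_vec) then VV[0][0]++ -> VV[0]=[1, 4, 1]
Event 6: LOCAL 0: VV[0][0]++ -> VV[0]=[2, 4, 1]
Event 7: SEND 2->0: VV[2][2]++ -> VV[2]=[0, 0, 3], msg_vec=[0, 0, 3]; VV[0]=max(VV[0],msg_vec) then VV[0][0]++ -> VV[0]=[3, 4, 3]
Event 1 stamp: [0, 0, 1]
Event 4 stamp: [0, 3, 1]
[0, 0, 1] <= [0, 3, 1]? True
[0, 3, 1] <= [0, 0, 1]? False
Relation: before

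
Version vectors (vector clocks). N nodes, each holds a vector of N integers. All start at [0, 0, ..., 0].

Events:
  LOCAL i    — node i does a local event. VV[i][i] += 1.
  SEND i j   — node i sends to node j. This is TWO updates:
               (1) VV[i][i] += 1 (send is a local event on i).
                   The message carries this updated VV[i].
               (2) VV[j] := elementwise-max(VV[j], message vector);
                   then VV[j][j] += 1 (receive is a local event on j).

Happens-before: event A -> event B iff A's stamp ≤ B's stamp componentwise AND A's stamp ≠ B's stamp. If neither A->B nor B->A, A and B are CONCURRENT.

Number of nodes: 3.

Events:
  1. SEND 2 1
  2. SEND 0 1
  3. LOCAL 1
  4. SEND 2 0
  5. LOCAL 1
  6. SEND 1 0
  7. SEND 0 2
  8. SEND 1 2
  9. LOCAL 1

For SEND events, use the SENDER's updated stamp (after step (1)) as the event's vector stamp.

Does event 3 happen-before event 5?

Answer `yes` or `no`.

Initial: VV[0]=[0, 0, 0]
Initial: VV[1]=[0, 0, 0]
Initial: VV[2]=[0, 0, 0]
Event 1: SEND 2->1: VV[2][2]++ -> VV[2]=[0, 0, 1], msg_vec=[0, 0, 1]; VV[1]=max(VV[1],msg_vec) then VV[1][1]++ -> VV[1]=[0, 1, 1]
Event 2: SEND 0->1: VV[0][0]++ -> VV[0]=[1, 0, 0], msg_vec=[1, 0, 0]; VV[1]=max(VV[1],msg_vec) then VV[1][1]++ -> VV[1]=[1, 2, 1]
Event 3: LOCAL 1: VV[1][1]++ -> VV[1]=[1, 3, 1]
Event 4: SEND 2->0: VV[2][2]++ -> VV[2]=[0, 0, 2], msg_vec=[0, 0, 2]; VV[0]=max(VV[0],msg_vec) then VV[0][0]++ -> VV[0]=[2, 0, 2]
Event 5: LOCAL 1: VV[1][1]++ -> VV[1]=[1, 4, 1]
Event 6: SEND 1->0: VV[1][1]++ -> VV[1]=[1, 5, 1], msg_vec=[1, 5, 1]; VV[0]=max(VV[0],msg_vec) then VV[0][0]++ -> VV[0]=[3, 5, 2]
Event 7: SEND 0->2: VV[0][0]++ -> VV[0]=[4, 5, 2], msg_vec=[4, 5, 2]; VV[2]=max(VV[2],msg_vec) then VV[2][2]++ -> VV[2]=[4, 5, 3]
Event 8: SEND 1->2: VV[1][1]++ -> VV[1]=[1, 6, 1], msg_vec=[1, 6, 1]; VV[2]=max(VV[2],msg_vec) then VV[2][2]++ -> VV[2]=[4, 6, 4]
Event 9: LOCAL 1: VV[1][1]++ -> VV[1]=[1, 7, 1]
Event 3 stamp: [1, 3, 1]
Event 5 stamp: [1, 4, 1]
[1, 3, 1] <= [1, 4, 1]? True. Equal? False. Happens-before: True

Answer: yes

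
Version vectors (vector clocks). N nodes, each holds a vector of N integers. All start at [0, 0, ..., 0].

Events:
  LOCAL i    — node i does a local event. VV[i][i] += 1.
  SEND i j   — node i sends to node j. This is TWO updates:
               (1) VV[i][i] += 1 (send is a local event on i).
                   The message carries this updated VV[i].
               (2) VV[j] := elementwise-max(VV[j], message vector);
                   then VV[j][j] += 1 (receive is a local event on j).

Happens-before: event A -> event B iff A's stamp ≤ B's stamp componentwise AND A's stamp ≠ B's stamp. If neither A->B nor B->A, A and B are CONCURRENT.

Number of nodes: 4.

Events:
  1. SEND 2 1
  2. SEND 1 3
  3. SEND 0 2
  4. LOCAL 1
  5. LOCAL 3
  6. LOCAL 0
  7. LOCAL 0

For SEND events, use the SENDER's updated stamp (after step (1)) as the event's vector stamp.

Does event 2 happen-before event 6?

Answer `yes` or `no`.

Initial: VV[0]=[0, 0, 0, 0]
Initial: VV[1]=[0, 0, 0, 0]
Initial: VV[2]=[0, 0, 0, 0]
Initial: VV[3]=[0, 0, 0, 0]
Event 1: SEND 2->1: VV[2][2]++ -> VV[2]=[0, 0, 1, 0], msg_vec=[0, 0, 1, 0]; VV[1]=max(VV[1],msg_vec) then VV[1][1]++ -> VV[1]=[0, 1, 1, 0]
Event 2: SEND 1->3: VV[1][1]++ -> VV[1]=[0, 2, 1, 0], msg_vec=[0, 2, 1, 0]; VV[3]=max(VV[3],msg_vec) then VV[3][3]++ -> VV[3]=[0, 2, 1, 1]
Event 3: SEND 0->2: VV[0][0]++ -> VV[0]=[1, 0, 0, 0], msg_vec=[1, 0, 0, 0]; VV[2]=max(VV[2],msg_vec) then VV[2][2]++ -> VV[2]=[1, 0, 2, 0]
Event 4: LOCAL 1: VV[1][1]++ -> VV[1]=[0, 3, 1, 0]
Event 5: LOCAL 3: VV[3][3]++ -> VV[3]=[0, 2, 1, 2]
Event 6: LOCAL 0: VV[0][0]++ -> VV[0]=[2, 0, 0, 0]
Event 7: LOCAL 0: VV[0][0]++ -> VV[0]=[3, 0, 0, 0]
Event 2 stamp: [0, 2, 1, 0]
Event 6 stamp: [2, 0, 0, 0]
[0, 2, 1, 0] <= [2, 0, 0, 0]? False. Equal? False. Happens-before: False

Answer: no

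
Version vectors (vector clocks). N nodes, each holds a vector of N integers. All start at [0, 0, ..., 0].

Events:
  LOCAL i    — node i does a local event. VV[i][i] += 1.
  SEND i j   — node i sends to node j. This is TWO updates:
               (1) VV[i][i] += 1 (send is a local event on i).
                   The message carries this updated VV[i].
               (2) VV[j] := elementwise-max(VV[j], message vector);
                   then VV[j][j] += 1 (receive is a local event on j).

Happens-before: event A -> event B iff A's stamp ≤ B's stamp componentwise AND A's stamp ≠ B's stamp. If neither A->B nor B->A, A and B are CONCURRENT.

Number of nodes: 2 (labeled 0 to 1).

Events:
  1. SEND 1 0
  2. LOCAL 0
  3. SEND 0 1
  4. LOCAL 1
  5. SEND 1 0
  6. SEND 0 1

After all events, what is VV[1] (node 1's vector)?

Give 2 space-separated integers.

Answer: 5 5

Derivation:
Initial: VV[0]=[0, 0]
Initial: VV[1]=[0, 0]
Event 1: SEND 1->0: VV[1][1]++ -> VV[1]=[0, 1], msg_vec=[0, 1]; VV[0]=max(VV[0],msg_vec) then VV[0][0]++ -> VV[0]=[1, 1]
Event 2: LOCAL 0: VV[0][0]++ -> VV[0]=[2, 1]
Event 3: SEND 0->1: VV[0][0]++ -> VV[0]=[3, 1], msg_vec=[3, 1]; VV[1]=max(VV[1],msg_vec) then VV[1][1]++ -> VV[1]=[3, 2]
Event 4: LOCAL 1: VV[1][1]++ -> VV[1]=[3, 3]
Event 5: SEND 1->0: VV[1][1]++ -> VV[1]=[3, 4], msg_vec=[3, 4]; VV[0]=max(VV[0],msg_vec) then VV[0][0]++ -> VV[0]=[4, 4]
Event 6: SEND 0->1: VV[0][0]++ -> VV[0]=[5, 4], msg_vec=[5, 4]; VV[1]=max(VV[1],msg_vec) then VV[1][1]++ -> VV[1]=[5, 5]
Final vectors: VV[0]=[5, 4]; VV[1]=[5, 5]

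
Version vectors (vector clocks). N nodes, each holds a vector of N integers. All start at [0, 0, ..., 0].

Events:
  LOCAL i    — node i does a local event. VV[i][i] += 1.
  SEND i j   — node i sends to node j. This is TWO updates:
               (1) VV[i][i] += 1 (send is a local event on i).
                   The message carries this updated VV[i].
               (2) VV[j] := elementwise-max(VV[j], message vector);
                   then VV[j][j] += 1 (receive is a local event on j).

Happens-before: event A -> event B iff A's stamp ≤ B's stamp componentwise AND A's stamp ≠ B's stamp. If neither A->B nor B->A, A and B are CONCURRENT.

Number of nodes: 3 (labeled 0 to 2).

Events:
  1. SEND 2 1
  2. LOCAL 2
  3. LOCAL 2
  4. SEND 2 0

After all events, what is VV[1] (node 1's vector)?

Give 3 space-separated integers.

Answer: 0 1 1

Derivation:
Initial: VV[0]=[0, 0, 0]
Initial: VV[1]=[0, 0, 0]
Initial: VV[2]=[0, 0, 0]
Event 1: SEND 2->1: VV[2][2]++ -> VV[2]=[0, 0, 1], msg_vec=[0, 0, 1]; VV[1]=max(VV[1],msg_vec) then VV[1][1]++ -> VV[1]=[0, 1, 1]
Event 2: LOCAL 2: VV[2][2]++ -> VV[2]=[0, 0, 2]
Event 3: LOCAL 2: VV[2][2]++ -> VV[2]=[0, 0, 3]
Event 4: SEND 2->0: VV[2][2]++ -> VV[2]=[0, 0, 4], msg_vec=[0, 0, 4]; VV[0]=max(VV[0],msg_vec) then VV[0][0]++ -> VV[0]=[1, 0, 4]
Final vectors: VV[0]=[1, 0, 4]; VV[1]=[0, 1, 1]; VV[2]=[0, 0, 4]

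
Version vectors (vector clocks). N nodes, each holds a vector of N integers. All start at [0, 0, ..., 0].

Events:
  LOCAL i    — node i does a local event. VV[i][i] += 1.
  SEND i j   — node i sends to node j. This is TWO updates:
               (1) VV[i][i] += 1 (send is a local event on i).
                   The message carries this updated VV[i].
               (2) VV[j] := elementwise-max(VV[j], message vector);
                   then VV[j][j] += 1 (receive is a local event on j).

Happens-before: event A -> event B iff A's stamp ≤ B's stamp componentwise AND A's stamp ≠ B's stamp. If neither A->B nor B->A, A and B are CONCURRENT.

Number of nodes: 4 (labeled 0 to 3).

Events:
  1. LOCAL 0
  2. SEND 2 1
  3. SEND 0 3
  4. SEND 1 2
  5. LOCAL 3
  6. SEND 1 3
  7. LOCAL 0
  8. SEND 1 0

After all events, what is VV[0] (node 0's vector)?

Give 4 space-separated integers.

Initial: VV[0]=[0, 0, 0, 0]
Initial: VV[1]=[0, 0, 0, 0]
Initial: VV[2]=[0, 0, 0, 0]
Initial: VV[3]=[0, 0, 0, 0]
Event 1: LOCAL 0: VV[0][0]++ -> VV[0]=[1, 0, 0, 0]
Event 2: SEND 2->1: VV[2][2]++ -> VV[2]=[0, 0, 1, 0], msg_vec=[0, 0, 1, 0]; VV[1]=max(VV[1],msg_vec) then VV[1][1]++ -> VV[1]=[0, 1, 1, 0]
Event 3: SEND 0->3: VV[0][0]++ -> VV[0]=[2, 0, 0, 0], msg_vec=[2, 0, 0, 0]; VV[3]=max(VV[3],msg_vec) then VV[3][3]++ -> VV[3]=[2, 0, 0, 1]
Event 4: SEND 1->2: VV[1][1]++ -> VV[1]=[0, 2, 1, 0], msg_vec=[0, 2, 1, 0]; VV[2]=max(VV[2],msg_vec) then VV[2][2]++ -> VV[2]=[0, 2, 2, 0]
Event 5: LOCAL 3: VV[3][3]++ -> VV[3]=[2, 0, 0, 2]
Event 6: SEND 1->3: VV[1][1]++ -> VV[1]=[0, 3, 1, 0], msg_vec=[0, 3, 1, 0]; VV[3]=max(VV[3],msg_vec) then VV[3][3]++ -> VV[3]=[2, 3, 1, 3]
Event 7: LOCAL 0: VV[0][0]++ -> VV[0]=[3, 0, 0, 0]
Event 8: SEND 1->0: VV[1][1]++ -> VV[1]=[0, 4, 1, 0], msg_vec=[0, 4, 1, 0]; VV[0]=max(VV[0],msg_vec) then VV[0][0]++ -> VV[0]=[4, 4, 1, 0]
Final vectors: VV[0]=[4, 4, 1, 0]; VV[1]=[0, 4, 1, 0]; VV[2]=[0, 2, 2, 0]; VV[3]=[2, 3, 1, 3]

Answer: 4 4 1 0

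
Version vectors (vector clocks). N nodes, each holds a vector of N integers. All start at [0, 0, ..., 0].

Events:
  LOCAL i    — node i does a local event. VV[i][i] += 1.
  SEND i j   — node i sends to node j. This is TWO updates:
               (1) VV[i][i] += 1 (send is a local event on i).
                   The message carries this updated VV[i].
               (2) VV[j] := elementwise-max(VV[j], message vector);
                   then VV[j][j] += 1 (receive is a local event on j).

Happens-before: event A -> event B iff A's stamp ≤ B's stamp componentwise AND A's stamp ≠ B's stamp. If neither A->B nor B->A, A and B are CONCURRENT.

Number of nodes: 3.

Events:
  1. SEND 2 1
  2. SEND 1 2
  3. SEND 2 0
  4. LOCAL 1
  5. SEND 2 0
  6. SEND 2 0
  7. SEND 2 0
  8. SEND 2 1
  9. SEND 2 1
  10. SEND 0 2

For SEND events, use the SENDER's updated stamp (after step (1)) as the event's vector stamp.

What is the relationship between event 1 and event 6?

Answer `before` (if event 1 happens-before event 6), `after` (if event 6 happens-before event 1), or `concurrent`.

Initial: VV[0]=[0, 0, 0]
Initial: VV[1]=[0, 0, 0]
Initial: VV[2]=[0, 0, 0]
Event 1: SEND 2->1: VV[2][2]++ -> VV[2]=[0, 0, 1], msg_vec=[0, 0, 1]; VV[1]=max(VV[1],msg_vec) then VV[1][1]++ -> VV[1]=[0, 1, 1]
Event 2: SEND 1->2: VV[1][1]++ -> VV[1]=[0, 2, 1], msg_vec=[0, 2, 1]; VV[2]=max(VV[2],msg_vec) then VV[2][2]++ -> VV[2]=[0, 2, 2]
Event 3: SEND 2->0: VV[2][2]++ -> VV[2]=[0, 2, 3], msg_vec=[0, 2, 3]; VV[0]=max(VV[0],msg_vec) then VV[0][0]++ -> VV[0]=[1, 2, 3]
Event 4: LOCAL 1: VV[1][1]++ -> VV[1]=[0, 3, 1]
Event 5: SEND 2->0: VV[2][2]++ -> VV[2]=[0, 2, 4], msg_vec=[0, 2, 4]; VV[0]=max(VV[0],msg_vec) then VV[0][0]++ -> VV[0]=[2, 2, 4]
Event 6: SEND 2->0: VV[2][2]++ -> VV[2]=[0, 2, 5], msg_vec=[0, 2, 5]; VV[0]=max(VV[0],msg_vec) then VV[0][0]++ -> VV[0]=[3, 2, 5]
Event 7: SEND 2->0: VV[2][2]++ -> VV[2]=[0, 2, 6], msg_vec=[0, 2, 6]; VV[0]=max(VV[0],msg_vec) then VV[0][0]++ -> VV[0]=[4, 2, 6]
Event 8: SEND 2->1: VV[2][2]++ -> VV[2]=[0, 2, 7], msg_vec=[0, 2, 7]; VV[1]=max(VV[1],msg_vec) then VV[1][1]++ -> VV[1]=[0, 4, 7]
Event 9: SEND 2->1: VV[2][2]++ -> VV[2]=[0, 2, 8], msg_vec=[0, 2, 8]; VV[1]=max(VV[1],msg_vec) then VV[1][1]++ -> VV[1]=[0, 5, 8]
Event 10: SEND 0->2: VV[0][0]++ -> VV[0]=[5, 2, 6], msg_vec=[5, 2, 6]; VV[2]=max(VV[2],msg_vec) then VV[2][2]++ -> VV[2]=[5, 2, 9]
Event 1 stamp: [0, 0, 1]
Event 6 stamp: [0, 2, 5]
[0, 0, 1] <= [0, 2, 5]? True
[0, 2, 5] <= [0, 0, 1]? False
Relation: before

Answer: before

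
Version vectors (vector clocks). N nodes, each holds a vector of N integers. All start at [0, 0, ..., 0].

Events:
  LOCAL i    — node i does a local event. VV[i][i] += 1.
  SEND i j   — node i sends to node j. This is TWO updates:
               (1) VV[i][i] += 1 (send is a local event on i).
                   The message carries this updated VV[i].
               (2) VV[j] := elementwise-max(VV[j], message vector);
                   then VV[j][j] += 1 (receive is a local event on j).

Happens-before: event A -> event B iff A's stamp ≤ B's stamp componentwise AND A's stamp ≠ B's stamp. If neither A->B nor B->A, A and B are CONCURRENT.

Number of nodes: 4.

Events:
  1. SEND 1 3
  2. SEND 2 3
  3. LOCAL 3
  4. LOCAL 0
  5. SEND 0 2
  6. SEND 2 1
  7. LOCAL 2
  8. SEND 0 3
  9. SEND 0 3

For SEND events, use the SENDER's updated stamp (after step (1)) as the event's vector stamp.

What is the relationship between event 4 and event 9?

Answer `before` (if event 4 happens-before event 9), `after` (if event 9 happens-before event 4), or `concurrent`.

Initial: VV[0]=[0, 0, 0, 0]
Initial: VV[1]=[0, 0, 0, 0]
Initial: VV[2]=[0, 0, 0, 0]
Initial: VV[3]=[0, 0, 0, 0]
Event 1: SEND 1->3: VV[1][1]++ -> VV[1]=[0, 1, 0, 0], msg_vec=[0, 1, 0, 0]; VV[3]=max(VV[3],msg_vec) then VV[3][3]++ -> VV[3]=[0, 1, 0, 1]
Event 2: SEND 2->3: VV[2][2]++ -> VV[2]=[0, 0, 1, 0], msg_vec=[0, 0, 1, 0]; VV[3]=max(VV[3],msg_vec) then VV[3][3]++ -> VV[3]=[0, 1, 1, 2]
Event 3: LOCAL 3: VV[3][3]++ -> VV[3]=[0, 1, 1, 3]
Event 4: LOCAL 0: VV[0][0]++ -> VV[0]=[1, 0, 0, 0]
Event 5: SEND 0->2: VV[0][0]++ -> VV[0]=[2, 0, 0, 0], msg_vec=[2, 0, 0, 0]; VV[2]=max(VV[2],msg_vec) then VV[2][2]++ -> VV[2]=[2, 0, 2, 0]
Event 6: SEND 2->1: VV[2][2]++ -> VV[2]=[2, 0, 3, 0], msg_vec=[2, 0, 3, 0]; VV[1]=max(VV[1],msg_vec) then VV[1][1]++ -> VV[1]=[2, 2, 3, 0]
Event 7: LOCAL 2: VV[2][2]++ -> VV[2]=[2, 0, 4, 0]
Event 8: SEND 0->3: VV[0][0]++ -> VV[0]=[3, 0, 0, 0], msg_vec=[3, 0, 0, 0]; VV[3]=max(VV[3],msg_vec) then VV[3][3]++ -> VV[3]=[3, 1, 1, 4]
Event 9: SEND 0->3: VV[0][0]++ -> VV[0]=[4, 0, 0, 0], msg_vec=[4, 0, 0, 0]; VV[3]=max(VV[3],msg_vec) then VV[3][3]++ -> VV[3]=[4, 1, 1, 5]
Event 4 stamp: [1, 0, 0, 0]
Event 9 stamp: [4, 0, 0, 0]
[1, 0, 0, 0] <= [4, 0, 0, 0]? True
[4, 0, 0, 0] <= [1, 0, 0, 0]? False
Relation: before

Answer: before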